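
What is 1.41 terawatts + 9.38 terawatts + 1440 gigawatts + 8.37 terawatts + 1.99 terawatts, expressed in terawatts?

22.59 terawatts

In terawatts:
  1.41 terawatts → 1.41
  9.38 terawatts → 9.38
  1440 gigawatts = 1440 × 10⁻³ terawatts = 1.44
  8.37 terawatts → 8.37
  1.99 terawatts → 1.99
Sum: 1.41 + 9.38 + 1.44 + 8.37 + 1.99 = 22.59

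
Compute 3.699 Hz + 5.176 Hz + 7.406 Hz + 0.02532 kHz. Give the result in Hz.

In Hz:
  3.699 Hz → 3.699
  5.176 Hz → 5.176
  7.406 Hz → 7.406
  0.02532 kHz = 0.02532 × 10³ Hz = 25.32
Sum: 3.699 + 5.176 + 7.406 + 25.32 = 41.601

41.601 Hz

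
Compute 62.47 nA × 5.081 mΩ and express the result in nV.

62.47 × 10⁻⁹ × 5.081 × 10⁻³ = 317.41007 × 10⁻¹² V

0.31741007 nV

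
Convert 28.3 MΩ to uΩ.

28300000000000 uΩ

mega = 1e6, micro = 1e-6; factor is 1e12.
28.3 × 1e12 = 28300000000000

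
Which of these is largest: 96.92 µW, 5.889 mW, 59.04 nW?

5.889 mW

96.92 µW = 0.00009692 W
5.889 mW = 0.005889 W
59.04 nW = 0.00000005904 W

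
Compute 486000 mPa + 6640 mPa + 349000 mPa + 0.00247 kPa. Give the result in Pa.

844.11 Pa

In Pa:
  486000 mPa = 486000 × 10^-3 Pa = 486
  6640 mPa = 6640 × 10^-3 Pa = 6.64
  349000 mPa = 349000 × 10^-3 Pa = 349
  0.00247 kPa = 0.00247 × 10^3 Pa = 2.47
Sum: 486 + 6.64 + 349 + 2.47 = 844.11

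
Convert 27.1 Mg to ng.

mega = 1e6, nano = 1e-9; factor is 1e15.
27.1 × 1e15 = 27100000000000000

27100000000000000 ng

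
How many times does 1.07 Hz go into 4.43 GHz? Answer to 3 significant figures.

(4.43e9) / (1.07) = 4.14e9

4140000000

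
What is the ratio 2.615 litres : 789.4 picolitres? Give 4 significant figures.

3313000000

(2.615) / (789.4e-12) = 0.0033126e12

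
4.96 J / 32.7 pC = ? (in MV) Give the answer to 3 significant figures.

152000 MV

(4.96) / (32.7 × 10⁻¹²) = 0.15168 × 10¹² V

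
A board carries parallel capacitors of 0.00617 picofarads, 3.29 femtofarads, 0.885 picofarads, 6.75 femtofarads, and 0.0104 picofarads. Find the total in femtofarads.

911.61 femtofarads

In femtofarads:
  0.00617 picofarads = 0.00617 × 10^3 femtofarads = 6.17
  3.29 femtofarads → 3.29
  0.885 picofarads = 0.885 × 10^3 femtofarads = 885
  6.75 femtofarads → 6.75
  0.0104 picofarads = 0.0104 × 10^3 femtofarads = 10.4
Sum: 6.17 + 3.29 + 885 + 6.75 + 10.4 = 911.61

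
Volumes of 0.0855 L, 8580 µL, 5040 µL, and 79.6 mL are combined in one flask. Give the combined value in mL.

In mL:
  0.0855 L = 0.0855e3 mL = 85.5
  8580 µL = 8580e-3 mL = 8.58
  5040 µL = 5040e-3 mL = 5.04
  79.6 mL → 79.6
Sum: 85.5 + 8.58 + 5.04 + 79.6 = 178.72

178.72 mL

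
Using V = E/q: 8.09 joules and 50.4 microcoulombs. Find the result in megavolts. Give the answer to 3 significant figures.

(8.09) / (50.4 × 10^-6) = 0.16052 × 10^6 V

0.161 megavolts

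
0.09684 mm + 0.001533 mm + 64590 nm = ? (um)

In um:
  0.09684 mm = 0.09684 × 10³ um = 96.84
  0.001533 mm = 0.001533 × 10³ um = 1.533
  64590 nm = 64590 × 10⁻³ um = 64.59
Sum: 96.84 + 1.533 + 64.59 = 162.963

162.963 um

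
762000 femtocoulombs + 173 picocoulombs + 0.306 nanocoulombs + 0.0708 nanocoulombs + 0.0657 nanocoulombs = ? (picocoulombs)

1377.5 picocoulombs

In picocoulombs:
  762000 femtocoulombs = 762000 × 10⁻³ picocoulombs = 762
  173 picocoulombs → 173
  0.306 nanocoulombs = 0.306 × 10³ picocoulombs = 306
  0.0708 nanocoulombs = 0.0708 × 10³ picocoulombs = 70.8
  0.0657 nanocoulombs = 0.0657 × 10³ picocoulombs = 65.7
Sum: 762 + 173 + 306 + 70.8 + 65.7 = 1377.5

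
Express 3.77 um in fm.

micro = 1e-6, femto = 1e-15; factor is 1e9.
3.77 × 1e9 = 3770000000

3770000000 fm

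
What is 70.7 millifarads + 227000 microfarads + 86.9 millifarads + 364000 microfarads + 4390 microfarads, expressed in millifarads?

752.99 millifarads

In millifarads:
  70.7 millifarads → 70.7
  227000 microfarads = 227000e-3 millifarads = 227
  86.9 millifarads → 86.9
  364000 microfarads = 364000e-3 millifarads = 364
  4390 microfarads = 4390e-3 millifarads = 4.39
Sum: 70.7 + 227 + 86.9 + 364 + 4.39 = 752.99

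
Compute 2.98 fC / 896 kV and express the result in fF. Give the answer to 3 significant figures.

0.00000333 fF

(2.98 × 10⁻¹⁵) / (896 × 10³) = 0.0033259 × 10⁻¹⁸ F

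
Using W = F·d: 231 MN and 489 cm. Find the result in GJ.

1.12959 GJ

231 × 10⁶ × 489 × 10⁻² = 112959 × 10⁴ J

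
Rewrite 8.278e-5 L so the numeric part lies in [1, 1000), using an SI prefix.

82.78 µL

= 82.78e-6 L; 1e-6 is micro.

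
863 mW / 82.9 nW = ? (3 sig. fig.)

(863 × 10⁻³) / (82.9 × 10⁻⁹) = 10.41 × 10⁶

10400000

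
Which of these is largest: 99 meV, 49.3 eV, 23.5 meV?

99 meV = 0.099 eV
49.3 eV = 49.3 eV
23.5 meV = 0.0235 eV

49.3 eV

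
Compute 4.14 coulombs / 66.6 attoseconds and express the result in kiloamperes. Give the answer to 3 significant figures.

62200000000000 kiloamperes

(4.14) / (66.6 × 10⁻¹⁸) = 0.062162 × 10¹⁸ A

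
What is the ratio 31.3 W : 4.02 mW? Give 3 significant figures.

(31.3) / (4.02e-3) = 7.786e3

7790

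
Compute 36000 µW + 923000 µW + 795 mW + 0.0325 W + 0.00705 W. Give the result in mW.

In mW:
  36000 µW = 36000e-3 mW = 36
  923000 µW = 923000e-3 mW = 923
  795 mW → 795
  0.0325 W = 0.0325e3 mW = 32.5
  0.00705 W = 0.00705e3 mW = 7.05
Sum: 36 + 923 + 795 + 32.5 + 7.05 = 1793.55

1793.55 mW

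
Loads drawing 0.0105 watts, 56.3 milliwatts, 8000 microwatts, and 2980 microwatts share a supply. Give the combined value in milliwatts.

77.78 milliwatts

In milliwatts:
  0.0105 watts = 0.0105 × 10³ milliwatts = 10.5
  56.3 milliwatts → 56.3
  8000 microwatts = 8000 × 10⁻³ milliwatts = 8
  2980 microwatts = 2980 × 10⁻³ milliwatts = 2.98
Sum: 10.5 + 56.3 + 8 + 2.98 = 77.78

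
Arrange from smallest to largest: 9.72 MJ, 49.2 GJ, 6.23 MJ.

6.23 MJ < 9.72 MJ < 49.2 GJ

9.72 MJ = 9720000 J
49.2 GJ = 49200000000 J
6.23 MJ = 6230000 J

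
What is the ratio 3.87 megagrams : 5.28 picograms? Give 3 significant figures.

(3.87e6) / (5.28e-12) = 0.733e18

733000000000000000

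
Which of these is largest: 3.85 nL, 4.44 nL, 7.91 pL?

4.44 nL

3.85 nL = 0.00000000385 L
4.44 nL = 0.00000000444 L
7.91 pL = 0.00000000000791 L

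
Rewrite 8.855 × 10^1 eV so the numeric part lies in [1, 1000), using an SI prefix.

= 88.55 eV; mantissa already in [1, 1000).

88.55 eV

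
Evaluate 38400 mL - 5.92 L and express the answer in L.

32.48 L

In L:
  38400 mL = 38400 × 10⁻³ L = 38.4
  5.92 L → 5.92
Difference: 38.4 - 5.92 = 32.48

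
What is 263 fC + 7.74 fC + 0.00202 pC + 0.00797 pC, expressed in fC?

In fC:
  263 fC → 263
  7.74 fC → 7.74
  0.00202 pC = 0.00202e3 fC = 2.02
  0.00797 pC = 0.00797e3 fC = 7.97
Sum: 263 + 7.74 + 2.02 + 7.97 = 280.73

280.73 fC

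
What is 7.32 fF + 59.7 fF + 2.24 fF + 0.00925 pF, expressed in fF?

In fF:
  7.32 fF → 7.32
  59.7 fF → 59.7
  2.24 fF → 2.24
  0.00925 pF = 0.00925 × 10^3 fF = 9.25
Sum: 7.32 + 59.7 + 2.24 + 9.25 = 78.51

78.51 fF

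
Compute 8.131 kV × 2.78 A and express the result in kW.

22.60418 kW

8.131 × 10³ × 2.78 = 22.60418 × 10³ W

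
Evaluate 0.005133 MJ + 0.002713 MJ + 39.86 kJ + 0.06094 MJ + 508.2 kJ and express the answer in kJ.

616.846 kJ

In kJ:
  0.005133 MJ = 0.005133 × 10³ kJ = 5.133
  0.002713 MJ = 0.002713 × 10³ kJ = 2.713
  39.86 kJ → 39.86
  0.06094 MJ = 0.06094 × 10³ kJ = 60.94
  508.2 kJ → 508.2
Sum: 5.133 + 2.713 + 39.86 + 60.94 + 508.2 = 616.846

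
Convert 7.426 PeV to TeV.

peta = 10¹⁵, tera = 10¹²; factor is 10³.
7.426 × 10³ = 7426

7426 TeV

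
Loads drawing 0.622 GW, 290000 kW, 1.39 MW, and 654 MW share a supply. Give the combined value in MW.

In MW:
  0.622 GW = 0.622 × 10³ MW = 622
  290000 kW = 290000 × 10⁻³ MW = 290
  1.39 MW → 1.39
  654 MW → 654
Sum: 622 + 290 + 1.39 + 654 = 1567.39

1567.39 MW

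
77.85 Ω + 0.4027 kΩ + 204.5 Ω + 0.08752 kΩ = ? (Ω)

772.57 Ω

In Ω:
  77.85 Ω → 77.85
  0.4027 kΩ = 0.4027 × 10^3 Ω = 402.7
  204.5 Ω → 204.5
  0.08752 kΩ = 0.08752 × 10^3 Ω = 87.52
Sum: 77.85 + 402.7 + 204.5 + 87.52 = 772.57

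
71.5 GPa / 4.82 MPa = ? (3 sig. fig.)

14800

(71.5 × 10⁹) / (4.82 × 10⁶) = 14.83 × 10³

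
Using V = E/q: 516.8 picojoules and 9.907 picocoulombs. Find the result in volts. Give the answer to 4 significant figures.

(516.8 × 10^-12) / (9.907 × 10^-12) = 52.1651 V

52.17 volts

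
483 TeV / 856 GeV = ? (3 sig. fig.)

564

(483 × 10^12) / (856 × 10^9) = 0.5643 × 10^3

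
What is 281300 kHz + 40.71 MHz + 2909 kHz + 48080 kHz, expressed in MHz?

372.999 MHz

In MHz:
  281300 kHz = 281300 × 10⁻³ MHz = 281.3
  40.71 MHz → 40.71
  2909 kHz = 2909 × 10⁻³ MHz = 2.909
  48080 kHz = 48080 × 10⁻³ MHz = 48.08
Sum: 281.3 + 40.71 + 2.909 + 48.08 = 372.999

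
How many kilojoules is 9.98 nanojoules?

nano = 10⁻⁹, kilo = 10³; factor is 10⁻¹².
9.98 × 10⁻¹² = 0.00000000000998

0.00000000000998 kilojoules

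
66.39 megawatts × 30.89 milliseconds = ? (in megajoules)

66.39 × 10^6 × 30.89 × 10^-3 = 2050.7871 × 10^3 J

2.0507871 megajoules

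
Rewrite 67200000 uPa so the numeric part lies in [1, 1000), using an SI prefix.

67.2 Pa

= 67.2 Pa; mantissa already in [1, 1000).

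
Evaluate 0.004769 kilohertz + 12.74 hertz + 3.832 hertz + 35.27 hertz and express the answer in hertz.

56.611 hertz

In hertz:
  0.004769 kilohertz = 0.004769e3 hertz = 4.769
  12.74 hertz → 12.74
  3.832 hertz → 3.832
  35.27 hertz → 35.27
Sum: 4.769 + 12.74 + 3.832 + 35.27 = 56.611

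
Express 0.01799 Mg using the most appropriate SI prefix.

= 17.99 × 10³ g; 10³ is kilo.

17.99 kg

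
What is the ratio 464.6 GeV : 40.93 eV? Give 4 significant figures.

11350000000

(464.6e9) / (40.93) = 11.351e9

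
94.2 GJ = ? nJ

94200000000000000000 nJ

giga = 10^9, nano = 10^-9; factor is 10^18.
94.2 × 10^18 = 94200000000000000000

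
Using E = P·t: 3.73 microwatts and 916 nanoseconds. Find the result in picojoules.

3.73 × 10^-6 × 916 × 10^-9 = 3416.68 × 10^-15 J

3.41668 picojoules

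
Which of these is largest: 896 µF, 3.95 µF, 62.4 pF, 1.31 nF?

896 µF = 0.000896 F
3.95 µF = 0.00000395 F
62.4 pF = 0.0000000000624 F
1.31 nF = 0.00000000131 F

896 µF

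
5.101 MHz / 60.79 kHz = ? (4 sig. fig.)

(5.101e6) / (60.79e3) = 0.083912e3

83.91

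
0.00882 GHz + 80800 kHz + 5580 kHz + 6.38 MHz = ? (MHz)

In MHz:
  0.00882 GHz = 0.00882e3 MHz = 8.82
  80800 kHz = 80800e-3 MHz = 80.8
  5580 kHz = 5580e-3 MHz = 5.58
  6.38 MHz → 6.38
Sum: 8.82 + 80.8 + 5.58 + 6.38 = 101.58

101.58 MHz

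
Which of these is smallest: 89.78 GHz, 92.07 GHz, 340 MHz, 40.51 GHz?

89.78 GHz = 89780000000 Hz
92.07 GHz = 92070000000 Hz
340 MHz = 340000000 Hz
40.51 GHz = 40510000000 Hz

340 MHz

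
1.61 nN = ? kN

nano = 1e-9, kilo = 1e3; factor is 1e-12.
1.61 × 1e-12 = 0.00000000000161

0.00000000000161 kN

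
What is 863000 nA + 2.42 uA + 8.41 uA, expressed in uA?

873.83 uA

In uA:
  863000 nA = 863000e-3 uA = 863
  2.42 uA → 2.42
  8.41 uA → 8.41
Sum: 863 + 2.42 + 8.41 = 873.83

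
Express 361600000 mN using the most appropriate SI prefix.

= 361.6 × 10^3 N; 10^3 is kilo.

361.6 kN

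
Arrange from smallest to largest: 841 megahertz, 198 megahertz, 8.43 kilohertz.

841 megahertz = 841000000 hertz
198 megahertz = 198000000 hertz
8.43 kilohertz = 8430 hertz

8.43 kilohertz < 198 megahertz < 841 megahertz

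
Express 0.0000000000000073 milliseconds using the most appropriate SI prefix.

= 7.3e-18 seconds; 1e-18 is atto.

7.3 attoseconds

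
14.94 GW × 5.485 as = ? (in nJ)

81.9459 nJ

14.94 × 10^9 × 5.485 × 10^-18 = 81.9459 × 10^-9 J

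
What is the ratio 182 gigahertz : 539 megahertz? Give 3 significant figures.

(182e9) / (539e6) = 0.3377e3

338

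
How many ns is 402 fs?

0.000402 ns

femto = 10⁻¹⁵, nano = 10⁻⁹; factor is 10⁻⁶.
402 × 10⁻⁶ = 0.000402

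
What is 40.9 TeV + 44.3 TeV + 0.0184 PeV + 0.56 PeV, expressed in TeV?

In TeV:
  40.9 TeV → 40.9
  44.3 TeV → 44.3
  0.0184 PeV = 0.0184 × 10³ TeV = 18.4
  0.56 PeV = 0.56 × 10³ TeV = 560
Sum: 40.9 + 44.3 + 18.4 + 560 = 663.6

663.6 TeV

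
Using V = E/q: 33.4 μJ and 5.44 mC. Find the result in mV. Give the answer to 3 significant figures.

(33.4e-6) / (5.44e-3) = 6.1397e-3 V

6.14 mV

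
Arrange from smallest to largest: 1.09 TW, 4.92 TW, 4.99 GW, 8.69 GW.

4.99 GW < 8.69 GW < 1.09 TW < 4.92 TW

1.09 TW = 1090000000000 W
4.92 TW = 4920000000000 W
4.99 GW = 4990000000 W
8.69 GW = 8690000000 W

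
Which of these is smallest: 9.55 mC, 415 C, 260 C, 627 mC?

9.55 mC = 0.00955 C
415 C = 415 C
260 C = 260 C
627 mC = 0.627 C

9.55 mC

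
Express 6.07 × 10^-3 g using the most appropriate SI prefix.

6.07 mg

= 6.07 × 10^-3 g; 10^-3 is milli.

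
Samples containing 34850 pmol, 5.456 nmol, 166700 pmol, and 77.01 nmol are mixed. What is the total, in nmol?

In nmol:
  34850 pmol = 34850e-3 nmol = 34.85
  5.456 nmol → 5.456
  166700 pmol = 166700e-3 nmol = 166.7
  77.01 nmol → 77.01
Sum: 34.85 + 5.456 + 166.7 + 77.01 = 284.016

284.016 nmol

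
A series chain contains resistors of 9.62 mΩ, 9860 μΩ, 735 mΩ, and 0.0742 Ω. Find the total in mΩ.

828.68 mΩ

In mΩ:
  9.62 mΩ → 9.62
  9860 μΩ = 9860 × 10^-3 mΩ = 9.86
  735 mΩ → 735
  0.0742 Ω = 0.0742 × 10^3 mΩ = 74.2
Sum: 9.62 + 9.86 + 735 + 74.2 = 828.68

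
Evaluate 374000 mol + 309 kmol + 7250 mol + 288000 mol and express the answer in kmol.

978.25 kmol

In kmol:
  374000 mol = 374000e-3 kmol = 374
  309 kmol → 309
  7250 mol = 7250e-3 kmol = 7.25
  288000 mol = 288000e-3 kmol = 288
Sum: 374 + 309 + 7.25 + 288 = 978.25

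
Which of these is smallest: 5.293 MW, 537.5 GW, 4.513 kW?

5.293 MW = 5293000 W
537.5 GW = 537500000000 W
4.513 kW = 4513 W

4.513 kW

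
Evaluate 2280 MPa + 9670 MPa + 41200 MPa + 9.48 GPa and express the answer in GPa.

In GPa:
  2280 MPa = 2280e-3 GPa = 2.28
  9670 MPa = 9670e-3 GPa = 9.67
  41200 MPa = 41200e-3 GPa = 41.2
  9.48 GPa → 9.48
Sum: 2.28 + 9.67 + 41.2 + 9.48 = 62.63

62.63 GPa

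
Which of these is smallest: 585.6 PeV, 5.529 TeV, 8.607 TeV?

5.529 TeV

585.6 PeV = 585600000000000000 eV
5.529 TeV = 5529000000000 eV
8.607 TeV = 8607000000000 eV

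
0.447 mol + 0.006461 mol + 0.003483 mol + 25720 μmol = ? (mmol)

482.664 mmol

In mmol:
  0.447 mol = 0.447 × 10^3 mmol = 447
  0.006461 mol = 0.006461 × 10^3 mmol = 6.461
  0.003483 mol = 0.003483 × 10^3 mmol = 3.483
  25720 μmol = 25720 × 10^-3 mmol = 25.72
Sum: 447 + 6.461 + 3.483 + 25.72 = 482.664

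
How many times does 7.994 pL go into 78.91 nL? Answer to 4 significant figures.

9871

(78.91e-9) / (7.994e-12) = 9.8712e3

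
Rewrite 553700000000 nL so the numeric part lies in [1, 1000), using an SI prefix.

553.7 L

= 553.7 L; mantissa already in [1, 1000).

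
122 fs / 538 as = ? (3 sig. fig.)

(122 × 10^-15) / (538 × 10^-18) = 0.2268 × 10^3

227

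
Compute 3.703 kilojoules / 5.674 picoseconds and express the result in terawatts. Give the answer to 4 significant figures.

652.6 terawatts

(3.703e3) / (5.674e-12) = 0.652626e15 W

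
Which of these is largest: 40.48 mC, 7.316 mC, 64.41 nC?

40.48 mC

40.48 mC = 0.04048 C
7.316 mC = 0.007316 C
64.41 nC = 0.00000006441 C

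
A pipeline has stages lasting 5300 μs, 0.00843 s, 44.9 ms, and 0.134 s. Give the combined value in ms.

In ms:
  5300 μs = 5300 × 10⁻³ ms = 5.3
  0.00843 s = 0.00843 × 10³ ms = 8.43
  44.9 ms → 44.9
  0.134 s = 0.134 × 10³ ms = 134
Sum: 5.3 + 8.43 + 44.9 + 134 = 192.63

192.63 ms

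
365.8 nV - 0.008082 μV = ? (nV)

357.718 nV

In nV:
  365.8 nV → 365.8
  0.008082 μV = 0.008082e3 nV = 8.082
Difference: 365.8 - 8.082 = 357.718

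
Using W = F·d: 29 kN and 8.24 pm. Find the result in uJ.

29e3 × 8.24e-12 = 238.96e-9 J

0.23896 uJ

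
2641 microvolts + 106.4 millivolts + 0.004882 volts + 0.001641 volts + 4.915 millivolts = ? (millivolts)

120.479 millivolts

In millivolts:
  2641 microvolts = 2641e-3 millivolts = 2.641
  106.4 millivolts → 106.4
  0.004882 volts = 0.004882e3 millivolts = 4.882
  0.001641 volts = 0.001641e3 millivolts = 1.641
  4.915 millivolts → 4.915
Sum: 2.641 + 106.4 + 4.882 + 1.641 + 4.915 = 120.479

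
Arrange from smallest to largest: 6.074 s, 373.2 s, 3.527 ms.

6.074 s = 6.074 s
373.2 s = 373.2 s
3.527 ms = 0.003527 s

3.527 ms < 6.074 s < 373.2 s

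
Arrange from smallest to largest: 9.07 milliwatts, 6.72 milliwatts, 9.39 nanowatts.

9.07 milliwatts = 0.00907 watts
6.72 milliwatts = 0.00672 watts
9.39 nanowatts = 0.00000000939 watts

9.39 nanowatts < 6.72 milliwatts < 9.07 milliwatts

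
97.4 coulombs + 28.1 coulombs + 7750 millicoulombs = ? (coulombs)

In coulombs:
  97.4 coulombs → 97.4
  28.1 coulombs → 28.1
  7750 millicoulombs = 7750e-3 coulombs = 7.75
Sum: 97.4 + 28.1 + 7.75 = 133.25

133.25 coulombs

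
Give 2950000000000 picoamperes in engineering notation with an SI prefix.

= 2.95 amperes; mantissa already in [1, 1000).

2.95 amperes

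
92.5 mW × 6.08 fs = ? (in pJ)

92.5 × 10^-3 × 6.08 × 10^-15 = 562.4 × 10^-18 J

0.0005624 pJ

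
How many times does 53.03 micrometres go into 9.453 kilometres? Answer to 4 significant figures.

(9.453e3) / (53.03e-6) = 0.17826e9

178300000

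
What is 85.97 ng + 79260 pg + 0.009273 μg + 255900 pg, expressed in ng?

In ng:
  85.97 ng → 85.97
  79260 pg = 79260e-3 ng = 79.26
  0.009273 μg = 0.009273e3 ng = 9.273
  255900 pg = 255900e-3 ng = 255.9
Sum: 85.97 + 79.26 + 9.273 + 255.9 = 430.403

430.403 ng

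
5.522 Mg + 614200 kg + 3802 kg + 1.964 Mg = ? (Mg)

In Mg:
  5.522 Mg → 5.522
  614200 kg = 614200 × 10⁻³ Mg = 614.2
  3802 kg = 3802 × 10⁻³ Mg = 3.802
  1.964 Mg → 1.964
Sum: 5.522 + 614.2 + 3.802 + 1.964 = 625.488

625.488 Mg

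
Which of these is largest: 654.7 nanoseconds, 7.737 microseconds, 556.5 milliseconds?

556.5 milliseconds

654.7 nanoseconds = 0.0000006547 seconds
7.737 microseconds = 0.000007737 seconds
556.5 milliseconds = 0.5565 seconds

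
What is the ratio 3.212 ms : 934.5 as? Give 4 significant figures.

3437000000000

(3.212e-3) / (934.5e-18) = 0.0034371e15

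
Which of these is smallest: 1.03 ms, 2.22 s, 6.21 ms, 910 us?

1.03 ms = 0.00103 s
2.22 s = 2.22 s
6.21 ms = 0.00621 s
910 us = 0.00091 s

910 us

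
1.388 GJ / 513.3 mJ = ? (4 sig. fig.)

2704000000

(1.388 × 10^9) / (513.3 × 10^-3) = 0.0027041 × 10^12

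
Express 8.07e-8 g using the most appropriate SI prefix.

80.7 ng

= 80.7e-9 g; 1e-9 is nano.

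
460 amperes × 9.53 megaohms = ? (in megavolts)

460 × 9.53e6 = 4383.8e6 V

4383.8 megavolts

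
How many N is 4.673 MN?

mega = 10⁶, (no prefix) = 10⁰; factor is 10⁶.
4.673 × 10⁶ = 4673000

4673000 N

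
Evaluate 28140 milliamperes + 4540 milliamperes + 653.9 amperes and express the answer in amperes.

686.58 amperes

In amperes:
  28140 milliamperes = 28140e-3 amperes = 28.14
  4540 milliamperes = 4540e-3 amperes = 4.54
  653.9 amperes → 653.9
Sum: 28.14 + 4.54 + 653.9 = 686.58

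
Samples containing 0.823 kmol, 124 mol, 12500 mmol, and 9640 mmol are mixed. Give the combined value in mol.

In mol:
  0.823 kmol = 0.823 × 10³ mol = 823
  124 mol → 124
  12500 mmol = 12500 × 10⁻³ mol = 12.5
  9640 mmol = 9640 × 10⁻³ mol = 9.64
Sum: 823 + 124 + 12.5 + 9.64 = 969.14

969.14 mol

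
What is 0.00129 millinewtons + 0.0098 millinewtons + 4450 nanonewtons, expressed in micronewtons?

In micronewtons:
  0.00129 millinewtons = 0.00129e3 micronewtons = 1.29
  0.0098 millinewtons = 0.0098e3 micronewtons = 9.8
  4450 nanonewtons = 4450e-3 micronewtons = 4.45
Sum: 1.29 + 9.8 + 4.45 = 15.54

15.54 micronewtons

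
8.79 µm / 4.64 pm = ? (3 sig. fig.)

(8.79 × 10⁻⁶) / (4.64 × 10⁻¹²) = 1.894 × 10⁶

1890000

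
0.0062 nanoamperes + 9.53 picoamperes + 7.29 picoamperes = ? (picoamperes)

In picoamperes:
  0.0062 nanoamperes = 0.0062 × 10^3 picoamperes = 6.2
  9.53 picoamperes → 9.53
  7.29 picoamperes → 7.29
Sum: 6.2 + 9.53 + 7.29 = 23.02

23.02 picoamperes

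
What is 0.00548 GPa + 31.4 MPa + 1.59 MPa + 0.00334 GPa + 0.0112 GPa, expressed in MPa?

53.01 MPa

In MPa:
  0.00548 GPa = 0.00548 × 10³ MPa = 5.48
  31.4 MPa → 31.4
  1.59 MPa → 1.59
  0.00334 GPa = 0.00334 × 10³ MPa = 3.34
  0.0112 GPa = 0.0112 × 10³ MPa = 11.2
Sum: 5.48 + 31.4 + 1.59 + 3.34 + 11.2 = 53.01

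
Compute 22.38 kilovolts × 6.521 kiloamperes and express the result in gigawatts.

0.14593998 gigawatts

22.38 × 10^3 × 6.521 × 10^3 = 145.93998 × 10^6 W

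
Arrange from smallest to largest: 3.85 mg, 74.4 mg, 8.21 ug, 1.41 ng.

3.85 mg = 0.00385 g
74.4 mg = 0.0744 g
8.21 ug = 0.00000821 g
1.41 ng = 0.00000000141 g

1.41 ng < 8.21 ug < 3.85 mg < 74.4 mg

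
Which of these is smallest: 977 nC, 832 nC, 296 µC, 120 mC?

977 nC = 0.000000977 C
832 nC = 0.000000832 C
296 µC = 0.000296 C
120 mC = 0.12 C

832 nC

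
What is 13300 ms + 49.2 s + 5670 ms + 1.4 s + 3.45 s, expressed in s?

In s:
  13300 ms = 13300e-3 s = 13.3
  49.2 s → 49.2
  5670 ms = 5670e-3 s = 5.67
  1.4 s → 1.4
  3.45 s → 3.45
Sum: 13.3 + 49.2 + 5.67 + 1.4 + 3.45 = 73.02

73.02 s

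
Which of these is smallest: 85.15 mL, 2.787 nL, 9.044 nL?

2.787 nL

85.15 mL = 0.08515 L
2.787 nL = 0.000000002787 L
9.044 nL = 0.000000009044 L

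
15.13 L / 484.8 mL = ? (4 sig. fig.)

31.21

(15.13) / (484.8 × 10^-3) = 0.031209 × 10^3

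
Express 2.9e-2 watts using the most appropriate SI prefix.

29 milliwatts

= 29e-3 watts; 1e-3 is milli.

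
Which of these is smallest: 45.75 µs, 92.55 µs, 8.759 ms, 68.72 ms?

45.75 µs

45.75 µs = 0.00004575 s
92.55 µs = 0.00009255 s
8.759 ms = 0.008759 s
68.72 ms = 0.06872 s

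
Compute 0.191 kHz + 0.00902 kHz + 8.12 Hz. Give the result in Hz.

In Hz:
  0.191 kHz = 0.191 × 10³ Hz = 191
  0.00902 kHz = 0.00902 × 10³ Hz = 9.02
  8.12 Hz → 8.12
Sum: 191 + 9.02 + 8.12 = 208.14

208.14 Hz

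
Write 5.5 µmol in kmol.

micro = 1e-6, kilo = 1e3; factor is 1e-9.
5.5 × 1e-9 = 0.0000000055

0.0000000055 kmol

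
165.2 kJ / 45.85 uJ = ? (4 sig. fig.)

(165.2 × 10^3) / (45.85 × 10^-6) = 3.6031 × 10^9

3603000000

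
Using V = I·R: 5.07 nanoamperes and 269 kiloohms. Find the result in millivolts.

5.07 × 10⁻⁹ × 269 × 10³ = 1363.83 × 10⁻⁶ V

1.36383 millivolts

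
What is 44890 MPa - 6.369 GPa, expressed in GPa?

38.521 GPa

In GPa:
  44890 MPa = 44890e-3 GPa = 44.89
  6.369 GPa → 6.369
Difference: 44.89 - 6.369 = 38.521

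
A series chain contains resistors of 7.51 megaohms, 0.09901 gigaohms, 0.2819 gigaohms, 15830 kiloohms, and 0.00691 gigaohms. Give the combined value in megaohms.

411.16 megaohms

In megaohms:
  7.51 megaohms → 7.51
  0.09901 gigaohms = 0.09901 × 10³ megaohms = 99.01
  0.2819 gigaohms = 0.2819 × 10³ megaohms = 281.9
  15830 kiloohms = 15830 × 10⁻³ megaohms = 15.83
  0.00691 gigaohms = 0.00691 × 10³ megaohms = 6.91
Sum: 7.51 + 99.01 + 281.9 + 15.83 + 6.91 = 411.16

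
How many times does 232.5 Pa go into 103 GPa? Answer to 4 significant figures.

(103 × 10⁹) / (232.5) = 0.44301 × 10⁹

443000000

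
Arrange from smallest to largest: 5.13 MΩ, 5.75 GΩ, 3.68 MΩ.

5.13 MΩ = 5130000 Ω
5.75 GΩ = 5750000000 Ω
3.68 MΩ = 3680000 Ω

3.68 MΩ < 5.13 MΩ < 5.75 GΩ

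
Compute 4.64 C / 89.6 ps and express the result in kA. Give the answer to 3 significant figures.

51800000 kA

(4.64) / (89.6 × 10⁻¹²) = 0.051786 × 10¹² A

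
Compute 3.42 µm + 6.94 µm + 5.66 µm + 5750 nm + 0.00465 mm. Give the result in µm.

In µm:
  3.42 µm → 3.42
  6.94 µm → 6.94
  5.66 µm → 5.66
  5750 nm = 5750 × 10⁻³ µm = 5.75
  0.00465 mm = 0.00465 × 10³ µm = 4.65
Sum: 3.42 + 6.94 + 5.66 + 5.75 + 4.65 = 26.42

26.42 µm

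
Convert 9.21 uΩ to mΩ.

micro = 1e-6, milli = 1e-3; factor is 1e-3.
9.21 × 1e-3 = 0.00921

0.00921 mΩ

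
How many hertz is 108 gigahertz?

108000000000 hertz

giga = 10^9, (no prefix) = 10^0; factor is 10^9.
108 × 10^9 = 108000000000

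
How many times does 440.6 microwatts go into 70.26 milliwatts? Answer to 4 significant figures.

(70.26e-3) / (440.6e-6) = 0.15946e3

159.5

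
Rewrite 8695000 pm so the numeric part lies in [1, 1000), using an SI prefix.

= 8.695 × 10⁻⁶ m; 10⁻⁶ is micro.

8.695 um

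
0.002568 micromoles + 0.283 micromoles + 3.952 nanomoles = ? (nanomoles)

In nanomoles:
  0.002568 micromoles = 0.002568 × 10³ nanomoles = 2.568
  0.283 micromoles = 0.283 × 10³ nanomoles = 283
  3.952 nanomoles → 3.952
Sum: 2.568 + 283 + 3.952 = 289.52

289.52 nanomoles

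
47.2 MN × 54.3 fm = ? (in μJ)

47.2 × 10⁶ × 54.3 × 10⁻¹⁵ = 2562.96 × 10⁻⁹ J

2.56296 μJ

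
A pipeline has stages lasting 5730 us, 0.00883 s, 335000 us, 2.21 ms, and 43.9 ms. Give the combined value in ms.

395.67 ms

In ms:
  5730 us = 5730e-3 ms = 5.73
  0.00883 s = 0.00883e3 ms = 8.83
  335000 us = 335000e-3 ms = 335
  2.21 ms → 2.21
  43.9 ms → 43.9
Sum: 5.73 + 8.83 + 335 + 2.21 + 43.9 = 395.67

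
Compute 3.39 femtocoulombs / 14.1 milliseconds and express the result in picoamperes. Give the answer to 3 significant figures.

(3.39 × 10⁻¹⁵) / (14.1 × 10⁻³) = 0.24043 × 10⁻¹² A

0.240 picoamperes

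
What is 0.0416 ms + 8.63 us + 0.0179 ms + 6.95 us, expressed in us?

In us:
  0.0416 ms = 0.0416 × 10^3 us = 41.6
  8.63 us → 8.63
  0.0179 ms = 0.0179 × 10^3 us = 17.9
  6.95 us → 6.95
Sum: 41.6 + 8.63 + 17.9 + 6.95 = 75.08

75.08 us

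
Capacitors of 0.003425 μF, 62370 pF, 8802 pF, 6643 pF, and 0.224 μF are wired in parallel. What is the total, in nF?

In nF:
  0.003425 μF = 0.003425 × 10^3 nF = 3.425
  62370 pF = 62370 × 10^-3 nF = 62.37
  8802 pF = 8802 × 10^-3 nF = 8.802
  6643 pF = 6643 × 10^-3 nF = 6.643
  0.224 μF = 0.224 × 10^3 nF = 224
Sum: 3.425 + 62.37 + 8.802 + 6.643 + 224 = 305.24

305.24 nF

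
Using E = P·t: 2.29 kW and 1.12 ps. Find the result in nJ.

2.5648 nJ

2.29e3 × 1.12e-12 = 2.5648e-9 J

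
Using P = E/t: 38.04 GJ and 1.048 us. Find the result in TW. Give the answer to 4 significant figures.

36300 TW

(38.04 × 10^9) / (1.048 × 10^-6) = 36.2977 × 10^15 W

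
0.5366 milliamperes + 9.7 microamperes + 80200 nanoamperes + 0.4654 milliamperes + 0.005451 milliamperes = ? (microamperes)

In microamperes:
  0.5366 milliamperes = 0.5366e3 microamperes = 536.6
  9.7 microamperes → 9.7
  80200 nanoamperes = 80200e-3 microamperes = 80.2
  0.4654 milliamperes = 0.4654e3 microamperes = 465.4
  0.005451 milliamperes = 0.005451e3 microamperes = 5.451
Sum: 536.6 + 9.7 + 80.2 + 465.4 + 5.451 = 1097.351

1097.351 microamperes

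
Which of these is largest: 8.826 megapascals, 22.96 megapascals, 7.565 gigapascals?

8.826 megapascals = 8826000 pascals
22.96 megapascals = 22960000 pascals
7.565 gigapascals = 7565000000 pascals

7.565 gigapascals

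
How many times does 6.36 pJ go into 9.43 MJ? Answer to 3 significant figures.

1480000000000000000

(9.43 × 10^6) / (6.36 × 10^-12) = 1.483 × 10^18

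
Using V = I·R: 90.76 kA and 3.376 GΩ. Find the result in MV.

306405760 MV

90.76 × 10^3 × 3.376 × 10^9 = 306.40576 × 10^12 V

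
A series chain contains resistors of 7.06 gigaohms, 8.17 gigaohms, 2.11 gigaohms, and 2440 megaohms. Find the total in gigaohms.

19.78 gigaohms

In gigaohms:
  7.06 gigaohms → 7.06
  8.17 gigaohms → 8.17
  2.11 gigaohms → 2.11
  2440 megaohms = 2440 × 10⁻³ gigaohms = 2.44
Sum: 7.06 + 8.17 + 2.11 + 2.44 = 19.78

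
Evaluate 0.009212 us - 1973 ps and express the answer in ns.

In ns:
  0.009212 us = 0.009212 × 10³ ns = 9.212
  1973 ps = 1973 × 10⁻³ ns = 1.973
Difference: 9.212 - 1.973 = 7.239

7.239 ns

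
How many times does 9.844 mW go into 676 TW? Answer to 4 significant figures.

(676e12) / (9.844e-3) = 68.671e15

68670000000000000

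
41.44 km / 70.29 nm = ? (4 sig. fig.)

589600000000

(41.44e3) / (70.29e-9) = 0.58956e12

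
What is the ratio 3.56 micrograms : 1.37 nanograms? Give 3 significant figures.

(3.56 × 10⁻⁶) / (1.37 × 10⁻⁹) = 2.599 × 10³

2600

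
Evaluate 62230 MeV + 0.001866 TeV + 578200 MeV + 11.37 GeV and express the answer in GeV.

In GeV:
  62230 MeV = 62230 × 10⁻³ GeV = 62.23
  0.001866 TeV = 0.001866 × 10³ GeV = 1.866
  578200 MeV = 578200 × 10⁻³ GeV = 578.2
  11.37 GeV → 11.37
Sum: 62.23 + 1.866 + 578.2 + 11.37 = 653.666

653.666 GeV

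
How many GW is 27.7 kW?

0.0000277 GW

kilo = 10^3, giga = 10^9; factor is 10^-6.
27.7 × 10^-6 = 0.0000277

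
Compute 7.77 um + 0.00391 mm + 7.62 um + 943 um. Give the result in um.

962.3 um

In um:
  7.77 um → 7.77
  0.00391 mm = 0.00391e3 um = 3.91
  7.62 um → 7.62
  943 um → 943
Sum: 7.77 + 3.91 + 7.62 + 943 = 962.3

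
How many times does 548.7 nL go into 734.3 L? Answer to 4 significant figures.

(734.3) / (548.7 × 10⁻⁹) = 1.3383 × 10⁹

1338000000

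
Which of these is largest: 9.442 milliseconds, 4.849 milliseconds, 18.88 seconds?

9.442 milliseconds = 0.009442 seconds
4.849 milliseconds = 0.004849 seconds
18.88 seconds = 18.88 seconds

18.88 seconds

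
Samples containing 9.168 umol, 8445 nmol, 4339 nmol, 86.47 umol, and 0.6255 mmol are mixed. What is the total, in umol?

In umol:
  9.168 umol → 9.168
  8445 nmol = 8445e-3 umol = 8.445
  4339 nmol = 4339e-3 umol = 4.339
  86.47 umol → 86.47
  0.6255 mmol = 0.6255e3 umol = 625.5
Sum: 9.168 + 8.445 + 4.339 + 86.47 + 625.5 = 733.922

733.922 umol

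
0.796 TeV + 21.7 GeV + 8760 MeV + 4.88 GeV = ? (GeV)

In GeV:
  0.796 TeV = 0.796e3 GeV = 796
  21.7 GeV → 21.7
  8760 MeV = 8760e-3 GeV = 8.76
  4.88 GeV → 4.88
Sum: 796 + 21.7 + 8.76 + 4.88 = 831.34

831.34 GeV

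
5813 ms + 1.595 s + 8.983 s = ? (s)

In s:
  5813 ms = 5813 × 10⁻³ s = 5.813
  1.595 s → 1.595
  8.983 s → 8.983
Sum: 5.813 + 1.595 + 8.983 = 16.391

16.391 s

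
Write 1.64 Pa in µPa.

1640000 µPa

(no prefix) = 10⁰, micro = 10⁻⁶; factor is 10⁶.
1.64 × 10⁶ = 1640000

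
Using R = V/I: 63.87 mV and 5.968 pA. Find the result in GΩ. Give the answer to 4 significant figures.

(63.87e-3) / (5.968e-12) = 10.7021e9 Ω

10.70 GΩ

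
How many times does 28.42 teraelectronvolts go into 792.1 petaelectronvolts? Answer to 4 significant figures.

27870

(792.1 × 10^15) / (28.42 × 10^12) = 27.871 × 10^3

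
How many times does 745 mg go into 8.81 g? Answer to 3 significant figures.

(8.81) / (745e-3) = 0.01183e3

11.8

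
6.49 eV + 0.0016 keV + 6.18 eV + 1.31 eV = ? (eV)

15.58 eV

In eV:
  6.49 eV → 6.49
  0.0016 keV = 0.0016 × 10^3 eV = 1.6
  6.18 eV → 6.18
  1.31 eV → 1.31
Sum: 6.49 + 1.6 + 6.18 + 1.31 = 15.58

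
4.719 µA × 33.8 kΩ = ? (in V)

4.719 × 10⁻⁶ × 33.8 × 10³ = 159.5022 × 10⁻³ V

0.1595022 V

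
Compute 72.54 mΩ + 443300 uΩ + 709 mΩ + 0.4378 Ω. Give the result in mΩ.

1662.64 mΩ

In mΩ:
  72.54 mΩ → 72.54
  443300 uΩ = 443300e-3 mΩ = 443.3
  709 mΩ → 709
  0.4378 Ω = 0.4378e3 mΩ = 437.8
Sum: 72.54 + 443.3 + 709 + 437.8 = 1662.64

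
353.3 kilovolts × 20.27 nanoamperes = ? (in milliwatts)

7.161391 milliwatts

353.3e3 × 20.27e-9 = 7161.391e-6 W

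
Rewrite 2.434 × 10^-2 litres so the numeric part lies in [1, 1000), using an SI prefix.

= 24.34 × 10^-3 litres; 10^-3 is milli.

24.34 millilitres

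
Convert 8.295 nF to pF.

nano = 10⁻⁹, pico = 10⁻¹²; factor is 10³.
8.295 × 10³ = 8295

8295 pF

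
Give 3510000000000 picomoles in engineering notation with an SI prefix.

= 3.51 moles; mantissa already in [1, 1000).

3.51 moles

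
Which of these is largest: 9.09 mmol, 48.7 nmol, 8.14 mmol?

9.09 mmol

9.09 mmol = 0.00909 mol
48.7 nmol = 0.0000000487 mol
8.14 mmol = 0.00814 mol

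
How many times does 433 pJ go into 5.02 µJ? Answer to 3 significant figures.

(5.02 × 10^-6) / (433 × 10^-12) = 0.01159 × 10^6

11600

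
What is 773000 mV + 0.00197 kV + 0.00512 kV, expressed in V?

780.09 V

In V:
  773000 mV = 773000 × 10⁻³ V = 773
  0.00197 kV = 0.00197 × 10³ V = 1.97
  0.00512 kV = 0.00512 × 10³ V = 5.12
Sum: 773 + 1.97 + 5.12 = 780.09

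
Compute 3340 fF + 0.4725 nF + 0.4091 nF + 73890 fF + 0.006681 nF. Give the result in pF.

In pF:
  3340 fF = 3340 × 10^-3 pF = 3.34
  0.4725 nF = 0.4725 × 10^3 pF = 472.5
  0.4091 nF = 0.4091 × 10^3 pF = 409.1
  73890 fF = 73890 × 10^-3 pF = 73.89
  0.006681 nF = 0.006681 × 10^3 pF = 6.681
Sum: 3.34 + 472.5 + 409.1 + 73.89 + 6.681 = 965.511

965.511 pF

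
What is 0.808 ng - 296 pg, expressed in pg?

512 pg

In pg:
  0.808 ng = 0.808 × 10³ pg = 808
  296 pg → 296
Difference: 808 - 296 = 512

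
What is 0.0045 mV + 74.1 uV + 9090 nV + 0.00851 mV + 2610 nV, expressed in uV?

In uV:
  0.0045 mV = 0.0045e3 uV = 4.5
  74.1 uV → 74.1
  9090 nV = 9090e-3 uV = 9.09
  0.00851 mV = 0.00851e3 uV = 8.51
  2610 nV = 2610e-3 uV = 2.61
Sum: 4.5 + 74.1 + 9.09 + 8.51 + 2.61 = 98.81

98.81 uV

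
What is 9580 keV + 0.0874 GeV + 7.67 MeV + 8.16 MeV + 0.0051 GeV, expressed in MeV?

117.91 MeV

In MeV:
  9580 keV = 9580 × 10⁻³ MeV = 9.58
  0.0874 GeV = 0.0874 × 10³ MeV = 87.4
  7.67 MeV → 7.67
  8.16 MeV → 8.16
  0.0051 GeV = 0.0051 × 10³ MeV = 5.1
Sum: 9.58 + 87.4 + 7.67 + 8.16 + 5.1 = 117.91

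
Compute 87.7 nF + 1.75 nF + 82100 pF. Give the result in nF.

In nF:
  87.7 nF → 87.7
  1.75 nF → 1.75
  82100 pF = 82100 × 10^-3 nF = 82.1
Sum: 87.7 + 1.75 + 82.1 = 171.55

171.55 nF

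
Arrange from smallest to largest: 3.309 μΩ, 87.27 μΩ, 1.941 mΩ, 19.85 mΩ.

3.309 μΩ = 0.000003309 Ω
87.27 μΩ = 0.00008727 Ω
1.941 mΩ = 0.001941 Ω
19.85 mΩ = 0.01985 Ω

3.309 μΩ < 87.27 μΩ < 1.941 mΩ < 19.85 mΩ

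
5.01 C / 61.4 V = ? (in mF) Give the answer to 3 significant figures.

81.6 mF

(5.01) / (61.4) = 0.081596 F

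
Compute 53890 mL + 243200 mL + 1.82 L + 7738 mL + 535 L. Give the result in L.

In L:
  53890 mL = 53890e-3 L = 53.89
  243200 mL = 243200e-3 L = 243.2
  1.82 L → 1.82
  7738 mL = 7738e-3 L = 7.738
  535 L → 535
Sum: 53.89 + 243.2 + 1.82 + 7.738 + 535 = 841.648

841.648 L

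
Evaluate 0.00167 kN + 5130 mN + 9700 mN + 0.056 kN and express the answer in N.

72.5 N

In N:
  0.00167 kN = 0.00167e3 N = 1.67
  5130 mN = 5130e-3 N = 5.13
  9700 mN = 9700e-3 N = 9.7
  0.056 kN = 0.056e3 N = 56
Sum: 1.67 + 5.13 + 9.7 + 56 = 72.5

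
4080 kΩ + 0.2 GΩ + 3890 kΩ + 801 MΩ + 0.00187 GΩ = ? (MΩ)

In MΩ:
  4080 kΩ = 4080e-3 MΩ = 4.08
  0.2 GΩ = 0.2e3 MΩ = 200
  3890 kΩ = 3890e-3 MΩ = 3.89
  801 MΩ → 801
  0.00187 GΩ = 0.00187e3 MΩ = 1.87
Sum: 4.08 + 200 + 3.89 + 801 + 1.87 = 1010.84

1010.84 MΩ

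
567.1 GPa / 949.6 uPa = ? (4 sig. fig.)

597200000000000

(567.1 × 10^9) / (949.6 × 10^-6) = 0.5972 × 10^15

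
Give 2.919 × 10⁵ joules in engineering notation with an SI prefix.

= 291.9 × 10³ joules; 10³ is kilo.

291.9 kilojoules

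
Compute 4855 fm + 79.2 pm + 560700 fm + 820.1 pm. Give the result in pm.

1464.855 pm

In pm:
  4855 fm = 4855e-3 pm = 4.855
  79.2 pm → 79.2
  560700 fm = 560700e-3 pm = 560.7
  820.1 pm → 820.1
Sum: 4.855 + 79.2 + 560.7 + 820.1 = 1464.855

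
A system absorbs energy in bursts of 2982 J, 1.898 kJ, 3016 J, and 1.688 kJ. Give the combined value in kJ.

In kJ:
  2982 J = 2982e-3 kJ = 2.982
  1.898 kJ → 1.898
  3016 J = 3016e-3 kJ = 3.016
  1.688 kJ → 1.688
Sum: 2.982 + 1.898 + 3.016 + 1.688 = 9.584

9.584 kJ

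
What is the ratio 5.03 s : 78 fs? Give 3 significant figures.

(5.03) / (78 × 10^-15) = 0.06449 × 10^15

64500000000000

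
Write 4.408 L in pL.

4408000000000 pL

(no prefix) = 10^0, pico = 10^-12; factor is 10^12.
4.408 × 10^12 = 4408000000000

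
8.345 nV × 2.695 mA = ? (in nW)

8.345 × 10⁻⁹ × 2.695 × 10⁻³ = 22.489775 × 10⁻¹² W

0.022489775 nW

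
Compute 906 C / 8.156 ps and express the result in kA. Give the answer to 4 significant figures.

(906) / (8.156 × 10^-12) = 111.084 × 10^12 A

111100000000 kA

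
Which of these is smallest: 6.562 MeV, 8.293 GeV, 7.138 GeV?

6.562 MeV

6.562 MeV = 6562000 eV
8.293 GeV = 8293000000 eV
7.138 GeV = 7138000000 eV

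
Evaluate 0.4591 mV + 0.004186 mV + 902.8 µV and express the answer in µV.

In µV:
  0.4591 mV = 0.4591 × 10^3 µV = 459.1
  0.004186 mV = 0.004186 × 10^3 µV = 4.186
  902.8 µV → 902.8
Sum: 459.1 + 4.186 + 902.8 = 1366.086

1366.086 µV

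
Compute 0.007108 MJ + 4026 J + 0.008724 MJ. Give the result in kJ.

In kJ:
  0.007108 MJ = 0.007108e3 kJ = 7.108
  4026 J = 4026e-3 kJ = 4.026
  0.008724 MJ = 0.008724e3 kJ = 8.724
Sum: 7.108 + 4.026 + 8.724 = 19.858

19.858 kJ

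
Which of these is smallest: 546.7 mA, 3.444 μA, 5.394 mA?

3.444 μA

546.7 mA = 0.5467 A
3.444 μA = 0.000003444 A
5.394 mA = 0.005394 A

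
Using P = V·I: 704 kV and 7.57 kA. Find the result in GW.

704 × 10^3 × 7.57 × 10^3 = 5329.28 × 10^6 W

5.32928 GW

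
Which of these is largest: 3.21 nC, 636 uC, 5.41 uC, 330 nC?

636 uC

3.21 nC = 0.00000000321 C
636 uC = 0.000636 C
5.41 uC = 0.00000541 C
330 nC = 0.00000033 C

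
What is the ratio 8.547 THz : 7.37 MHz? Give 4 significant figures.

(8.547e12) / (7.37e6) = 1.1597e6

1160000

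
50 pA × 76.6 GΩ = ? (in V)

50 × 10⁻¹² × 76.6 × 10⁹ = 3830 × 10⁻³ V

3.83 V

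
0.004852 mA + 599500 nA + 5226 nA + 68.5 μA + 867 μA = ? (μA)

1545.078 μA

In μA:
  0.004852 mA = 0.004852 × 10^3 μA = 4.852
  599500 nA = 599500 × 10^-3 μA = 599.5
  5226 nA = 5226 × 10^-3 μA = 5.226
  68.5 μA → 68.5
  867 μA → 867
Sum: 4.852 + 599.5 + 5.226 + 68.5 + 867 = 1545.078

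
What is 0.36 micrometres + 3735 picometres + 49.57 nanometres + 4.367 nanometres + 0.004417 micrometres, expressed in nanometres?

422.089 nanometres

In nanometres:
  0.36 micrometres = 0.36 × 10³ nanometres = 360
  3735 picometres = 3735 × 10⁻³ nanometres = 3.735
  49.57 nanometres → 49.57
  4.367 nanometres → 4.367
  0.004417 micrometres = 0.004417 × 10³ nanometres = 4.417
Sum: 360 + 3.735 + 49.57 + 4.367 + 4.417 = 422.089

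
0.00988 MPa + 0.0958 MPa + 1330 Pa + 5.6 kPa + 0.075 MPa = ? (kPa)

187.61 kPa

In kPa:
  0.00988 MPa = 0.00988 × 10³ kPa = 9.88
  0.0958 MPa = 0.0958 × 10³ kPa = 95.8
  1330 Pa = 1330 × 10⁻³ kPa = 1.33
  5.6 kPa → 5.6
  0.075 MPa = 0.075 × 10³ kPa = 75
Sum: 9.88 + 95.8 + 1.33 + 5.6 + 75 = 187.61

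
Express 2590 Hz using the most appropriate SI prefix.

= 2.59e3 Hz; 1e3 is kilo.

2.59 kHz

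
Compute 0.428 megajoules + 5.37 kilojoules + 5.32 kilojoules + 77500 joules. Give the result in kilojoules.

516.19 kilojoules

In kilojoules:
  0.428 megajoules = 0.428 × 10^3 kilojoules = 428
  5.37 kilojoules → 5.37
  5.32 kilojoules → 5.32
  77500 joules = 77500 × 10^-3 kilojoules = 77.5
Sum: 428 + 5.37 + 5.32 + 77.5 = 516.19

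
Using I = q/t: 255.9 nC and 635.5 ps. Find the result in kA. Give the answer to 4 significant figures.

(255.9e-9) / (635.5e-12) = 0.402675e3 A

0.4027 kA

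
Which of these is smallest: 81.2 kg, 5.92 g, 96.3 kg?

81.2 kg = 81200 g
5.92 g = 5.92 g
96.3 kg = 96300 g

5.92 g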